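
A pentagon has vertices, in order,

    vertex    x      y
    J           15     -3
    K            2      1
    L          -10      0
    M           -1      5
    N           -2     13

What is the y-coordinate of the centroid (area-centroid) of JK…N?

742/211

Apply the shoelace (surveyor's) formula. First the cross-terms c_i = x_i·y_{i+1} − x_{i+1}·y_i:
  21, 10, -50, -3, -189  ⇒  2A = -211, A = -105.5.
Then Σ (y_i + y_{i+1})·c_i = -2226, so ȳ = -2226 / (6·(-105.5)) = 742/211.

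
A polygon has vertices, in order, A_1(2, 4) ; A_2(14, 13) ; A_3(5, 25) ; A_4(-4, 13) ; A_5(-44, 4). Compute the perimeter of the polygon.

|A_1A_2| = √((12)² + (9)²) = √225 = 15
|A_2A_3| = √((-9)² + (12)²) = √225 = 15
|A_3A_4| = √((-9)² + (-12)²) = √225 = 15
|A_4A_5| = √((-40)² + (-9)²) = √1681 = 41
|A_5A_1| = √((46)² + (0)²) = √2116 = 46
Perimeter = 15 + 15 + 15 + 41 + 46 = 132.

132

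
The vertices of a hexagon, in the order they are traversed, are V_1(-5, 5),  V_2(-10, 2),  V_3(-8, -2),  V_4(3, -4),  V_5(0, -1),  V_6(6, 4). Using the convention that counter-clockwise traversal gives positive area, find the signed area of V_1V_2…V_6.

Apply Gauss's area formula: 2A = Σ (x_i·y_{i+1} − x_{i+1}·y_i), indices taken mod 6.
Cross-terms: 40, 36, 38, -3, 6, 50  ⇒  Σ = 167
Signed area = Σ/2 = 83.5 (positive ⇒ counter-clockwise traversal).

83.5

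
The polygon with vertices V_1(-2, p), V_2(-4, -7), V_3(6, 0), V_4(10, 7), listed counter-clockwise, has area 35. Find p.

The doubled signed area Σ (x_i y_{i+1} − x_{i+1} y_i) is linear in p.
With p=0 it equals 112; the coefficient of p is 14 (from the two edges through V_1).
So 14·p + 112 = 2·35 = 70 ⇒ p = -3.

-3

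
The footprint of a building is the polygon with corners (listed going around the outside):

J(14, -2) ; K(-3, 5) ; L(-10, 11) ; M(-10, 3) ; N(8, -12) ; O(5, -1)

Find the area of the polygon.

Apply the surveyor's formula: 2A = Σ (x_i·y_{i+1} − x_{i+1}·y_i), indices taken mod 6.
Σ = (64) + (17) + (80) + (96) + (52) + (4) = 313
Area = |Σ|/2 = 156.5.

156.5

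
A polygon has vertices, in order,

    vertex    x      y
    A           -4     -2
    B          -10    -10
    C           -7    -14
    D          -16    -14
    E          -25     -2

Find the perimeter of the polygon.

|AB| = √((-6)² + (-8)²) = √100 = 10
|BC| = √((3)² + (-4)²) = √25 = 5
|CD| = √((-9)² + (0)²) = √81 = 9
|DE| = √((-9)² + (12)²) = √225 = 15
|EA| = √((21)² + (0)²) = √441 = 21
Perimeter = 10 + 5 + 9 + 15 + 21 = 60.

60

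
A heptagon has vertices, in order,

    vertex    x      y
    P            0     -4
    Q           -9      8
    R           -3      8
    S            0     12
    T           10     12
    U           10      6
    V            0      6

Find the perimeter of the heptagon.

62

|PQ| = √((-9)² + (12)²) = √225 = 15
|QR| = √((6)² + (0)²) = √36 = 6
|RS| = √((3)² + (4)²) = √25 = 5
|ST| = √((10)² + (0)²) = √100 = 10
|TU| = √((0)² + (-6)²) = √36 = 6
|UV| = √((-10)² + (0)²) = √100 = 10
|VP| = √((0)² + (-10)²) = √100 = 10
Perimeter = 15 + 6 + 5 + 10 + 6 + 10 + 10 = 62.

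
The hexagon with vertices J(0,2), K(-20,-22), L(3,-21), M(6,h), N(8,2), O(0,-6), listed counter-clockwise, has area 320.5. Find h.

-5

Write out the shoelace sum; only the two edges meeting at M involve h:
2·Area = [(3·h − 6·(-21)) + (6·2 − 8·h)] + 478
       = -5·h + 616 = 641
⇒ h = -5.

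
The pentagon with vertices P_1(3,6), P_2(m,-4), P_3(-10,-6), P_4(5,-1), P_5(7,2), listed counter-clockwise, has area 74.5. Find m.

-9

Write out the shoelace sum; only the two edges meeting at P_2 involve m:
2·Area = [(3·(-4) − m·6) + (m·(-6) − (-10)·(-4))] + 93
       = -12·m + 41 = 149
⇒ m = -9.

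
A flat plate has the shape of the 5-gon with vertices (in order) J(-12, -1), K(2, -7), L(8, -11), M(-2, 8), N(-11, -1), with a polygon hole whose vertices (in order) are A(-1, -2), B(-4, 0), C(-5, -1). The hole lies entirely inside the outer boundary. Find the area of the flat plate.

Outer boundary:
Apply the shoelace (surveyor's) formula: 2A = Σ (x_i·y_{i+1} − x_{i+1}·y_i), indices taken mod 5.
J→K: (-12)(-7) − (2)(-1) = 86
K→L: (2)(-11) − (8)(-7) = 34
L→M: (8)(8) − (-2)(-11) = 42
M→N: (-2)(-1) − (-11)(8) = 90
N→J: (-11)(-1) − (-12)(-1) = -1
Σ = 251
Area = |Σ|/2 = 125.5.
Hole:
Σ = (-8) + (4) + (9) = 5
Area = |Σ|/2 = 2.5.
Net area = 125.5 − 2.5 = 123.

123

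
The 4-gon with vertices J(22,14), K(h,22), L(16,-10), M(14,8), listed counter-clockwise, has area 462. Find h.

Write out the shoelace sum; only the two edges meeting at K involve h:
2·Area = [(22·22 − h·14) + (h·(-10) − 16·22)] + 288
       = -24·h + 420 = 924
⇒ h = -21.

-21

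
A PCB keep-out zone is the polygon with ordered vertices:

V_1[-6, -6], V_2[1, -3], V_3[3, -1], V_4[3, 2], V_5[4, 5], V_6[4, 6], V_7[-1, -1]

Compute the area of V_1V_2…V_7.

Apply the shoelace formula: 2A = Σ (x_i·y_{i+1} − x_{i+1}·y_i), indices taken mod 7.
Σ = (24) + (8) + (9) + (7) + (4) + (2) + (0) = 54
Area = |Σ|/2 = 27.

27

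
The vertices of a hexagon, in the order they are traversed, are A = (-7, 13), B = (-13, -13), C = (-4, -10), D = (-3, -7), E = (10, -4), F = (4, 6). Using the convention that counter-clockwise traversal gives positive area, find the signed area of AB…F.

Σ = (260) + (78) + (-2) + (82) + (76) + (94) = 588
Signed area = Σ/2 = 294 (positive ⇒ counter-clockwise traversal).

294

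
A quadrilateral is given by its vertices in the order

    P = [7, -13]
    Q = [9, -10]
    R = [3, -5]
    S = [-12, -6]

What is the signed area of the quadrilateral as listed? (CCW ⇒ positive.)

76

Apply the shoelace (surveyor's) formula: 2A = Σ (x_i·y_{i+1} − x_{i+1}·y_i), indices taken mod 4.
Σ = (47) + (-15) + (-78) + (198) = 152
Signed area = Σ/2 = 76 (positive ⇒ counter-clockwise traversal).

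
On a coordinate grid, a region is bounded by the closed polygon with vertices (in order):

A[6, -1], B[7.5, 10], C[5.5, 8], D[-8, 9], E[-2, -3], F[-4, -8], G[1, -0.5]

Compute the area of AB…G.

Apply Gauss's area formula: 2A = Σ (x_i·y_{i+1} − x_{i+1}·y_i), indices taken mod 7.
A→B: (6)(10) − (7.5)(-1) = 67.5
B→C: (7.5)(8) − (5.5)(10) = 5
C→D: (5.5)(9) − (-8)(8) = 113.5
D→E: (-8)(-3) − (-2)(9) = 42
E→F: (-2)(-8) − (-4)(-3) = 4
F→G: (-4)(-0.5) − (1)(-8) = 10
G→A: (1)(-1) − (6)(-0.5) = 2
Σ = 244
Area = |Σ|/2 = 122.

122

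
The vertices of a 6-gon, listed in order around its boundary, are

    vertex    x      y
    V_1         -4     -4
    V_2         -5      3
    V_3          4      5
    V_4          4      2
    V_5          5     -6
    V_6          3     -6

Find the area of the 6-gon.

81.5

Apply the shoelace (surveyor's) formula: 2A = Σ (x_i·y_{i+1} − x_{i+1}·y_i), indices taken mod 6.
Cross-terms: -32, -37, -12, -34, -12, -36  ⇒  Σ = -163
Area = |Σ|/2 = 81.5.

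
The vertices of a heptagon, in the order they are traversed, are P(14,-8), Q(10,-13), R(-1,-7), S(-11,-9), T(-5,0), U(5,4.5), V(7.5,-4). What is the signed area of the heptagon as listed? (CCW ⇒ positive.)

P→Q: (14)(-13) − (10)(-8) = -102
Q→R: (10)(-7) − (-1)(-13) = -83
R→S: (-1)(-9) − (-11)(-7) = -68
S→T: (-11)(0) − (-5)(-9) = -45
T→U: (-5)(4.5) − (5)(0) = -22.5
U→V: (5)(-4) − (7.5)(4.5) = -53.75
V→P: (7.5)(-8) − (14)(-4) = -4
Σ = -378.25
Signed area = Σ/2 = -189.125 (negative ⇒ clockwise traversal).

-189.125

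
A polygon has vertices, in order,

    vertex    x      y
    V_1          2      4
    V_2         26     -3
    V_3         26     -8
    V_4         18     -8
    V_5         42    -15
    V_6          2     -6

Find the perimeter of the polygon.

114

|V_1V_2| = √((24)² + (-7)²) = √625 = 25
|V_2V_3| = √((0)² + (-5)²) = √25 = 5
|V_3V_4| = √((-8)² + (0)²) = √64 = 8
|V_4V_5| = √((24)² + (-7)²) = √625 = 25
|V_5V_6| = √((-40)² + (9)²) = √1681 = 41
|V_6V_1| = √((0)² + (10)²) = √100 = 10
Perimeter = 25 + 5 + 8 + 25 + 41 + 10 = 114.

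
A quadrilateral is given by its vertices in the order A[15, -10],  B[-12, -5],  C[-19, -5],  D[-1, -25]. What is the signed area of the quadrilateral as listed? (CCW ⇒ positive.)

Σ = (-195) + (-35) + (470) + (385) = 625
Signed area = Σ/2 = 312.5 (positive ⇒ counter-clockwise traversal).

312.5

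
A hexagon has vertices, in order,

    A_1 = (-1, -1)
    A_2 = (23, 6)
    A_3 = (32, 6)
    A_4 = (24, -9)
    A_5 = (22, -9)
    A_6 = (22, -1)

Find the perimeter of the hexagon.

|A_1A_2| = √((24)² + (7)²) = √625 = 25
|A_2A_3| = √((9)² + (0)²) = √81 = 9
|A_3A_4| = √((-8)² + (-15)²) = √289 = 17
|A_4A_5| = √((-2)² + (0)²) = √4 = 2
|A_5A_6| = √((0)² + (8)²) = √64 = 8
|A_6A_1| = √((-23)² + (0)²) = √529 = 23
Perimeter = 25 + 9 + 17 + 2 + 8 + 23 = 84.

84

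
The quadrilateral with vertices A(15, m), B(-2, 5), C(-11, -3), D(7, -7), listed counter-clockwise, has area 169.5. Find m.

The doubled signed area Σ (x_i y_{i+1} − x_{i+1} y_i) is linear in m.
With m=0 it equals 339; the coefficient of m is 9 (from the two edges through A).
So 9·m + 339 = 2·169.5 = 339 ⇒ m = 0.

0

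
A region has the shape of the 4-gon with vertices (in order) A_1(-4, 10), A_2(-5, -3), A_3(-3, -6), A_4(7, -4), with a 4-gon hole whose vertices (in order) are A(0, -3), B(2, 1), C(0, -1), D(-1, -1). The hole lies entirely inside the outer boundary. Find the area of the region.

92.5

Outer boundary:
Apply the shoelace formula: 2A = Σ (x_i·y_{i+1} − x_{i+1}·y_i), indices taken mod 4.
Σ = (62) + (21) + (54) + (54) = 191
Area = |Σ|/2 = 95.5.
Hole:
Apply the surveyor's formula: 2A = Σ (x_i·y_{i+1} − x_{i+1}·y_i), indices taken mod 4.
Σ = (6) + (-2) + (-1) + (3) = 6
Area = |Σ|/2 = 3.
Net area = 95.5 − 3 = 92.5.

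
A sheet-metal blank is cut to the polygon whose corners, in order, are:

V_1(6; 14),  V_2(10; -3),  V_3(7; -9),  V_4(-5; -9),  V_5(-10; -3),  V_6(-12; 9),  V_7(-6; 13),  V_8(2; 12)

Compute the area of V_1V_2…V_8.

Σ = (-158) + (-69) + (-108) + (-75) + (-126) + (-102) + (-98) + (-44) = -780
Area = |Σ|/2 = 390.

390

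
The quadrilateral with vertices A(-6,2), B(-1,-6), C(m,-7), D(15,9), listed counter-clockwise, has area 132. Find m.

Write out the shoelace sum; only the two edges meeting at C involve m:
2·Area = [((-1)·(-7) − m·(-6)) + (m·9 − 15·(-7))] + 122
       = 15·m + 234 = 264
⇒ m = 2.

2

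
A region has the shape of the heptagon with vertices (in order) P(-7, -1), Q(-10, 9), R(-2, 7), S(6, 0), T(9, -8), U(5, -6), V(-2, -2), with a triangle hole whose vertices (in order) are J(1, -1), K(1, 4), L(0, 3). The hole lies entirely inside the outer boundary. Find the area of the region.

129

Outer boundary:
P→Q: (-7)(9) − (-10)(-1) = -73
Q→R: (-10)(7) − (-2)(9) = -52
R→S: (-2)(0) − (6)(7) = -42
S→T: (6)(-8) − (9)(0) = -48
T→U: (9)(-6) − (5)(-8) = -14
U→V: (5)(-2) − (-2)(-6) = -22
V→P: (-2)(-1) − (-7)(-2) = -12
Σ = -263
Area = |Σ|/2 = 131.5.
Hole:
Cross-terms: 5, 3, -3  ⇒  Σ = 5
Area = |Σ|/2 = 2.5.
Net area = 131.5 − 2.5 = 129.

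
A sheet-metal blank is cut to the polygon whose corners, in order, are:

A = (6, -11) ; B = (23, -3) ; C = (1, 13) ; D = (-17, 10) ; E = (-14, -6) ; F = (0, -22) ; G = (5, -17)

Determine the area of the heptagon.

Σ = (235) + (302) + (231) + (242) + (308) + (110) + (47) = 1475
Area = |Σ|/2 = 737.5.

737.5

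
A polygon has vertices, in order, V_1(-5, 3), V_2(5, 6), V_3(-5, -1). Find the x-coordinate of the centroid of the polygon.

Apply Gauss's area formula. First the cross-terms c_i = x_i·y_{i+1} − x_{i+1}·y_i:
  -45, 25, -20  ⇒  2A = -40, A = -20.
Then Σ (x_i + x_{i+1})·c_i = 200, so x̄ = 200 / (6·(-20)) = -5/3.

-5/3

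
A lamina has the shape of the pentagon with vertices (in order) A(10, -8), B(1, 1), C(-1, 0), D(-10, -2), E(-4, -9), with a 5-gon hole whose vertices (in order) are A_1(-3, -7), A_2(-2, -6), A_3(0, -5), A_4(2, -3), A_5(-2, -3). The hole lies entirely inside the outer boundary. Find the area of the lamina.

104

Outer boundary:
Σ = (18) + (1) + (2) + (82) + (122) = 225
Area = |Σ|/2 = 112.5.
Hole:
Apply the surveyor's formula: 2A = Σ (x_i·y_{i+1} − x_{i+1}·y_i), indices taken mod 5.
Σ = (4) + (10) + (10) + (-12) + (5) = 17
Area = |Σ|/2 = 8.5.
Net area = 112.5 − 8.5 = 104.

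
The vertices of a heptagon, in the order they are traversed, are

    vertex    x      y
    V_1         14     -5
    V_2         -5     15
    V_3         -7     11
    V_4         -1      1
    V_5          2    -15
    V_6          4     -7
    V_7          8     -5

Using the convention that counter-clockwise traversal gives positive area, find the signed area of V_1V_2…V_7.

Apply the shoelace formula: 2A = Σ (x_i·y_{i+1} − x_{i+1}·y_i), indices taken mod 7.
V_1→V_2: (14)(15) − (-5)(-5) = 185
V_2→V_3: (-5)(11) − (-7)(15) = 50
V_3→V_4: (-7)(1) − (-1)(11) = 4
V_4→V_5: (-1)(-15) − (2)(1) = 13
V_5→V_6: (2)(-7) − (4)(-15) = 46
V_6→V_7: (4)(-5) − (8)(-7) = 36
V_7→V_1: (8)(-5) − (14)(-5) = 30
Σ = 364
Signed area = Σ/2 = 182 (positive ⇒ counter-clockwise traversal).

182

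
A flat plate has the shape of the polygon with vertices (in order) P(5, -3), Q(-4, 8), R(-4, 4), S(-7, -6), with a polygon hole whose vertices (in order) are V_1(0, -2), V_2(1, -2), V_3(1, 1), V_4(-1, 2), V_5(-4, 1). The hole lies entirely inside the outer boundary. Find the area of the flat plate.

62

Outer boundary:
Apply the shoelace (surveyor's) formula: 2A = Σ (x_i·y_{i+1} − x_{i+1}·y_i), indices taken mod 4.
Cross-terms: 28, 16, 52, 51  ⇒  Σ = 147
Area = |Σ|/2 = 73.5.
Hole:
Σ = (2) + (3) + (3) + (7) + (8) = 23
Area = |Σ|/2 = 11.5.
Net area = 73.5 − 11.5 = 62.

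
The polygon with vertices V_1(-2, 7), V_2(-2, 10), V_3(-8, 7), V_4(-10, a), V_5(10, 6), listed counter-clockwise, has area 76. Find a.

The doubled signed area Σ (x_i y_{i+1} − x_{i+1} y_i) is linear in a.
With a=0 it equals 152; the coefficient of a is -18 (from the two edges through V_4).
So -18·a + 152 = 2·76 = 152 ⇒ a = 0.

0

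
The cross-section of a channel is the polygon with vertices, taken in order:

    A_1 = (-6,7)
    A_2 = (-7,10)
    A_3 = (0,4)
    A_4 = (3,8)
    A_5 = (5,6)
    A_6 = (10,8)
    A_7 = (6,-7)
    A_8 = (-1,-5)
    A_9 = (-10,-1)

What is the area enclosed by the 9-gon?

Σ = (-11) + (-28) + (-12) + (-22) + (-20) + (-118) + (-37) + (-49) + (-76) = -373
Area = |Σ|/2 = 186.5.

186.5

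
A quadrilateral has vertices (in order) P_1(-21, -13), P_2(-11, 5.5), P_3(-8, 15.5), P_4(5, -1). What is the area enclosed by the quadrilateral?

270.25

Σ = (-258.5) + (-126.5) + (-69.5) + (-86) = -540.5
Area = |Σ|/2 = 270.25.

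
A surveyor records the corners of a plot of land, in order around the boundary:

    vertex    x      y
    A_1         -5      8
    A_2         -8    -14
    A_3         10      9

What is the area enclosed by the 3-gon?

163.5

Cross-terms: 134, 68, 125  ⇒  Σ = 327
Area = |Σ|/2 = 163.5.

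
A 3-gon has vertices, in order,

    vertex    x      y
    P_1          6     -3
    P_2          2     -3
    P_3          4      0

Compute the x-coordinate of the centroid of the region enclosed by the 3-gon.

4

Apply Gauss's area formula. First the cross-terms c_i = x_i·y_{i+1} − x_{i+1}·y_i:
  -12, 12, -12  ⇒  2A = -12, A = -6.
Then Σ (x_i + x_{i+1})·c_i = -144, so x̄ = -144 / (6·(-6)) = 4.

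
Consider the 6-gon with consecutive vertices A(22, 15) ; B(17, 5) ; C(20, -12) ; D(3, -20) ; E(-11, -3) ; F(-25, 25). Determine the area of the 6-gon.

1158.5

Apply the shoelace formula: 2A = Σ (x_i·y_{i+1} − x_{i+1}·y_i), indices taken mod 6.
A→B: (22)(5) − (17)(15) = -145
B→C: (17)(-12) − (20)(5) = -304
C→D: (20)(-20) − (3)(-12) = -364
D→E: (3)(-3) − (-11)(-20) = -229
E→F: (-11)(25) − (-25)(-3) = -350
F→A: (-25)(15) − (22)(25) = -925
Σ = -2317
Area = |Σ|/2 = 1158.5.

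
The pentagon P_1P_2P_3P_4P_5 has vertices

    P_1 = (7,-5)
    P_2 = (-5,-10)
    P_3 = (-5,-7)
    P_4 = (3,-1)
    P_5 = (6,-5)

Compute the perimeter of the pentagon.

32

|P_1P_2| = √((-12)² + (-5)²) = √169 = 13
|P_2P_3| = √((0)² + (3)²) = √9 = 3
|P_3P_4| = √((8)² + (6)²) = √100 = 10
|P_4P_5| = √((3)² + (-4)²) = √25 = 5
|P_5P_1| = √((1)² + (0)²) = √1 = 1
Perimeter = 13 + 3 + 10 + 5 + 1 = 32.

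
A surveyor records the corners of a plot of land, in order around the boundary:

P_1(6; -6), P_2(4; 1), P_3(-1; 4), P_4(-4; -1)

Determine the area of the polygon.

47

Cross-terms: 30, 17, 17, 30  ⇒  Σ = 94
Area = |Σ|/2 = 47.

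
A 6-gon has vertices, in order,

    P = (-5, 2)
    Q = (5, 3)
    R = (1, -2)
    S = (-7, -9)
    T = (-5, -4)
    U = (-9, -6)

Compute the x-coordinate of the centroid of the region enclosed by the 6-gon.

Apply the shoelace formula. First the cross-terms c_i = x_i·y_{i+1} − x_{i+1}·y_i:
  -25, -13, -23, -17, -6, -48  ⇒  2A = -132, A = -66.
Then Σ (x_i + x_{i+1})·c_i = 1020, so x̄ = 1020 / (6·(-66)) = -85/33.

-85/33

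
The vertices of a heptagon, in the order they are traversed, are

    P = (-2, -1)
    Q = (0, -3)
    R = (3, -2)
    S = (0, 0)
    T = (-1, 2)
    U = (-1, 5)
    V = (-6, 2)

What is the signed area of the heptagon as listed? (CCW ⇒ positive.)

Σ = (6) + (9) + (0) + (0) + (-3) + (28) + (10) = 50
Signed area = Σ/2 = 25 (positive ⇒ counter-clockwise traversal).

25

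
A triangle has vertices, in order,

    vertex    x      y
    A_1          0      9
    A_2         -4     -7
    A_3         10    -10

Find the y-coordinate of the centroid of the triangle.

Apply the surveyor's formula. First the cross-terms c_i = x_i·y_{i+1} − x_{i+1}·y_i:
  36, 110, 90  ⇒  2A = 236, A = 118.
Then Σ (y_i + y_{i+1})·c_i = -1888, so ȳ = -1888 / (6·118) = -8/3.

-8/3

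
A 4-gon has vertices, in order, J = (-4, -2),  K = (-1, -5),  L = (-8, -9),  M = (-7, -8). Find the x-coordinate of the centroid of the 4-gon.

-62/15

Apply Gauss's area formula. First the cross-terms c_i = x_i·y_{i+1} − x_{i+1}·y_i:
  18, -31, 1, -18  ⇒  2A = -30, A = -15.
Then Σ (x_i + x_{i+1})·c_i = 372, so x̄ = 372 / (6·(-15)) = -62/15.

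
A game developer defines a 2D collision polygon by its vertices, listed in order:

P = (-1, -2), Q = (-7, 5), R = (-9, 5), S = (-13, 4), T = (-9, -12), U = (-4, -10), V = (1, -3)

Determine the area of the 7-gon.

Apply the shoelace formula: 2A = Σ (x_i·y_{i+1} − x_{i+1}·y_i), indices taken mod 7.
Σ = (-19) + (10) + (29) + (192) + (42) + (22) + (-5) = 271
Area = |Σ|/2 = 135.5.

135.5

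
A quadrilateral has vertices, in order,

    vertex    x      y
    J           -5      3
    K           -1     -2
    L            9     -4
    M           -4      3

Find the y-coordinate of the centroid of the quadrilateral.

Apply Gauss's area formula. First the cross-terms c_i = x_i·y_{i+1} − x_{i+1}·y_i:
  13, 22, 11, 3  ⇒  2A = 49, A = 24.5.
Then Σ (y_i + y_{i+1})·c_i = -112, so ȳ = -112 / (6·24.5) = -16/21.

-16/21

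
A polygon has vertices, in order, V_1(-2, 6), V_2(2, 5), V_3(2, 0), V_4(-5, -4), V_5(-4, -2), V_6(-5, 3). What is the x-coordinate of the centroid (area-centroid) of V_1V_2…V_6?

-101/69

Apply the shoelace formula. First the cross-terms c_i = x_i·y_{i+1} − x_{i+1}·y_i:
  -22, -10, -8, -6, -22, -24  ⇒  2A = -92, A = -46.
Then Σ (x_i + x_{i+1})·c_i = 404, so x̄ = 404 / (6·(-46)) = -101/69.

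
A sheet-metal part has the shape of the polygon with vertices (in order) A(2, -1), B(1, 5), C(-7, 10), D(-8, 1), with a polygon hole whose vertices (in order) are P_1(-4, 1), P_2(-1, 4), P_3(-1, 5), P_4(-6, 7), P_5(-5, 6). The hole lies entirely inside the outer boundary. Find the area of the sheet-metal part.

55

Outer boundary:
Σ = (11) + (45) + (73) + (6) = 135
Area = |Σ|/2 = 67.5.
Hole:
Cross-terms: -15, -1, 23, -1, 19  ⇒  Σ = 25
Area = |Σ|/2 = 12.5.
Net area = 67.5 − 12.5 = 55.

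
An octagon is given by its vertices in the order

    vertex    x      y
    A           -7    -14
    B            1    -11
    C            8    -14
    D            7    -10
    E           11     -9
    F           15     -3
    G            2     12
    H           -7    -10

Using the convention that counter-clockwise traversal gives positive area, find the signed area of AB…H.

Apply Gauss's area formula: 2A = Σ (x_i·y_{i+1} − x_{i+1}·y_i), indices taken mod 8.
Σ = (91) + (74) + (18) + (47) + (102) + (186) + (64) + (28) = 610
Signed area = Σ/2 = 305 (positive ⇒ counter-clockwise traversal).

305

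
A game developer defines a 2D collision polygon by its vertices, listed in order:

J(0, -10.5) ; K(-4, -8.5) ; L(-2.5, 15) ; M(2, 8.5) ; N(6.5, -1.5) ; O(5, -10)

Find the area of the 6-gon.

Apply Gauss's area formula: 2A = Σ (x_i·y_{i+1} − x_{i+1}·y_i), indices taken mod 6.
Σ = (-42) + (-81.25) + (-51.25) + (-58.25) + (-57.5) + (-52.5) = -342.75
Area = |Σ|/2 = 171.375.

171.375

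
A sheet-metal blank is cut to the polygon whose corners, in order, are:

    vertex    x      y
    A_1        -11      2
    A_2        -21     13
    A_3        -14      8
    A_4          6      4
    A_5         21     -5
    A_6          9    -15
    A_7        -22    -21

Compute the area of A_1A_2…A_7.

A_1→A_2: (-11)(13) − (-21)(2) = -101
A_2→A_3: (-21)(8) − (-14)(13) = 14
A_3→A_4: (-14)(4) − (6)(8) = -104
A_4→A_5: (6)(-5) − (21)(4) = -114
A_5→A_6: (21)(-15) − (9)(-5) = -270
A_6→A_7: (9)(-21) − (-22)(-15) = -519
A_7→A_1: (-22)(2) − (-11)(-21) = -275
Σ = -1369
Area = |Σ|/2 = 684.5.

684.5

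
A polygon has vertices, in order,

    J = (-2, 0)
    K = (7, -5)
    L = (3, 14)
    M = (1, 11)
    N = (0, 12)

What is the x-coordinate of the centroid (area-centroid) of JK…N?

610/267

Apply the shoelace (surveyor's) formula. First the cross-terms c_i = x_i·y_{i+1} − x_{i+1}·y_i:
  10, 113, 19, 12, 24  ⇒  2A = 178, A = 89.
Then Σ (x_i + x_{i+1})·c_i = 1220, so x̄ = 1220 / (6·89) = 610/267.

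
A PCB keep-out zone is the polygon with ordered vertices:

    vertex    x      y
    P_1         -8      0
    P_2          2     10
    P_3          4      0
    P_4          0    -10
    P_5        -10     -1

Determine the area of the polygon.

Apply the shoelace (surveyor's) formula: 2A = Σ (x_i·y_{i+1} − x_{i+1}·y_i), indices taken mod 5.
P_1→P_2: (-8)(10) − (2)(0) = -80
P_2→P_3: (2)(0) − (4)(10) = -40
P_3→P_4: (4)(-10) − (0)(0) = -40
P_4→P_5: (0)(-1) − (-10)(-10) = -100
P_5→P_1: (-10)(0) − (-8)(-1) = -8
Σ = -268
Area = |Σ|/2 = 134.

134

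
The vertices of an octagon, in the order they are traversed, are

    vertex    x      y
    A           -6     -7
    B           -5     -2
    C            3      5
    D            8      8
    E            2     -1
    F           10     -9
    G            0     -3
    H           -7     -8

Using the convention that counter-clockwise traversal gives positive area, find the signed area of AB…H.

-70

Apply the shoelace (surveyor's) formula: 2A = Σ (x_i·y_{i+1} − x_{i+1}·y_i), indices taken mod 8.
Σ = (-23) + (-19) + (-16) + (-24) + (-8) + (-30) + (-21) + (1) = -140
Signed area = Σ/2 = -70 (negative ⇒ clockwise traversal).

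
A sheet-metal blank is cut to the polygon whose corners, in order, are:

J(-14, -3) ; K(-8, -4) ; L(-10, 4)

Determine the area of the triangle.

23

Apply the shoelace formula: 2A = Σ (x_i·y_{i+1} − x_{i+1}·y_i), indices taken mod 3.
J→K: (-14)(-4) − (-8)(-3) = 32
K→L: (-8)(4) − (-10)(-4) = -72
L→J: (-10)(-3) − (-14)(4) = 86
Σ = 46
Area = |Σ|/2 = 23.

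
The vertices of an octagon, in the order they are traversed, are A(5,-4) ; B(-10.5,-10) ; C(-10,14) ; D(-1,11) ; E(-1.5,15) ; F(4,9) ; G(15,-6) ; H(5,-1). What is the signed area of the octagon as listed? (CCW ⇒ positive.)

Apply the shoelace (surveyor's) formula: 2A = Σ (x_i·y_{i+1} − x_{i+1}·y_i), indices taken mod 8.
Σ = (-92) + (-247) + (-96) + (1.5) + (-73.5) + (-159) + (15) + (-15) = -666
Signed area = Σ/2 = -333 (negative ⇒ clockwise traversal).

-333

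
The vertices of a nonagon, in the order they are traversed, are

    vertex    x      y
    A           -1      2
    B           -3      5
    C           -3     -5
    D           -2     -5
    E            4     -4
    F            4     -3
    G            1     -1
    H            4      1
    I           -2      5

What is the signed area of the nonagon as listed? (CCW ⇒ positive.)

47.5

A→B: (-1)(5) − (-3)(2) = 1
B→C: (-3)(-5) − (-3)(5) = 30
C→D: (-3)(-5) − (-2)(-5) = 5
D→E: (-2)(-4) − (4)(-5) = 28
E→F: (4)(-3) − (4)(-4) = 4
F→G: (4)(-1) − (1)(-3) = -1
G→H: (1)(1) − (4)(-1) = 5
H→I: (4)(5) − (-2)(1) = 22
I→A: (-2)(2) − (-1)(5) = 1
Σ = 95
Signed area = Σ/2 = 47.5 (positive ⇒ counter-clockwise traversal).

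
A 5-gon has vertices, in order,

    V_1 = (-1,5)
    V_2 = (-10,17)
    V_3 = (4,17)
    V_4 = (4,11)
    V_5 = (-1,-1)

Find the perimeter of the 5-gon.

54

|V_1V_2| = √((-9)² + (12)²) = √225 = 15
|V_2V_3| = √((14)² + (0)²) = √196 = 14
|V_3V_4| = √((0)² + (-6)²) = √36 = 6
|V_4V_5| = √((-5)² + (-12)²) = √169 = 13
|V_5V_1| = √((0)² + (6)²) = √36 = 6
Perimeter = 15 + 14 + 6 + 13 + 6 = 54.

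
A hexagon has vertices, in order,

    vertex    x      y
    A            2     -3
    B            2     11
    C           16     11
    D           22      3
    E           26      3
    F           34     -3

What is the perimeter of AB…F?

|AB| = √((0)² + (14)²) = √196 = 14
|BC| = √((14)² + (0)²) = √196 = 14
|CD| = √((6)² + (-8)²) = √100 = 10
|DE| = √((4)² + (0)²) = √16 = 4
|EF| = √((8)² + (-6)²) = √100 = 10
|FA| = √((-32)² + (0)²) = √1024 = 32
Perimeter = 14 + 14 + 10 + 4 + 10 + 32 = 84.

84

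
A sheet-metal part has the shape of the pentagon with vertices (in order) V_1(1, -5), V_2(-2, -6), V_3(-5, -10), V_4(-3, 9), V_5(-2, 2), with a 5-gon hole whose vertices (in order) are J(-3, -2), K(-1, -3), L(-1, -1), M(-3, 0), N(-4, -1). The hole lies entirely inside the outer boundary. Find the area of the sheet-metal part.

35.5

Outer boundary:
Apply the surveyor's formula: 2A = Σ (x_i·y_{i+1} − x_{i+1}·y_i), indices taken mod 5.
V_1→V_2: (1)(-6) − (-2)(-5) = -16
V_2→V_3: (-2)(-10) − (-5)(-6) = -10
V_3→V_4: (-5)(9) − (-3)(-10) = -75
V_4→V_5: (-3)(2) − (-2)(9) = 12
V_5→V_1: (-2)(-5) − (1)(2) = 8
Σ = -81
Area = |Σ|/2 = 40.5.
Hole:
Σ = (7) + (-2) + (-3) + (3) + (5) = 10
Area = |Σ|/2 = 5.
Net area = 40.5 − 5 = 35.5.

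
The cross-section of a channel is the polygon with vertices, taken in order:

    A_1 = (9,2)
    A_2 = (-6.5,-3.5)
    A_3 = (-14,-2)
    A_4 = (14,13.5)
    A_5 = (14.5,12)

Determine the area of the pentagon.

161.125

Apply the surveyor's formula: 2A = Σ (x_i·y_{i+1} − x_{i+1}·y_i), indices taken mod 5.
Σ = (-18.5) + (-36) + (-161) + (-27.75) + (-79) = -322.25
Area = |Σ|/2 = 161.125.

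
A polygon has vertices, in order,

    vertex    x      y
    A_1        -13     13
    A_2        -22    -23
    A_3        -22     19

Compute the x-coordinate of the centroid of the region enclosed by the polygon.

Apply the shoelace (surveyor's) formula. First the cross-terms c_i = x_i·y_{i+1} − x_{i+1}·y_i:
  585, -924, -39  ⇒  2A = -378, A = -189.
Then Σ (x_i + x_{i+1})·c_i = 21546, so x̄ = 21546 / (6·(-189)) = -19.

-19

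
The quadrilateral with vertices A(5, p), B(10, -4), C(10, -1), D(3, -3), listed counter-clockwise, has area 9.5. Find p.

-3

Write out the shoelace sum; only the two edges meeting at A involve p:
2·Area = [(3·p − 5·(-3)) + (5·(-4) − 10·p)] + 3
       = -7·p + -2 = 19
⇒ p = -3.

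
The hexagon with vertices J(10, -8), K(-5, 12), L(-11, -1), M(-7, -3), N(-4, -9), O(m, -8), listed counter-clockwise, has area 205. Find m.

4

The doubled signed area Σ (x_i y_{i+1} − x_{i+1} y_i) is linear in m.
With m=0 it equals 406; the coefficient of m is 1 (from the two edges through O).
So 1·m + 406 = 2·205 = 410 ⇒ m = 4.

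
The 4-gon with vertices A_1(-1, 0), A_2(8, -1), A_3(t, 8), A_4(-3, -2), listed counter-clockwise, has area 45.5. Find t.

The doubled signed area Σ (x_i y_{i+1} − x_{i+1} y_i) is linear in t.
With t=0 it equals 87; the coefficient of t is -1 (from the two edges through A_3).
So -1·t + 87 = 2·45.5 = 91 ⇒ t = -4.

-4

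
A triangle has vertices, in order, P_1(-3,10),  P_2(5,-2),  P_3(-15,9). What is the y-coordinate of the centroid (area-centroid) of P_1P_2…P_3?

Apply Gauss's area formula. First the cross-terms c_i = x_i·y_{i+1} − x_{i+1}·y_i:
  -44, 15, -123  ⇒  2A = -152, A = -76.
Then Σ (y_i + y_{i+1})·c_i = -2584, so ȳ = -2584 / (6·(-76)) = 17/3.

17/3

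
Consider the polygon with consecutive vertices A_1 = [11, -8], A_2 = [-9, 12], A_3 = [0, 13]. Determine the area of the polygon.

100

Apply the shoelace formula: 2A = Σ (x_i·y_{i+1} − x_{i+1}·y_i), indices taken mod 3.
Σ = (60) + (-117) + (-143) = -200
Area = |Σ|/2 = 100.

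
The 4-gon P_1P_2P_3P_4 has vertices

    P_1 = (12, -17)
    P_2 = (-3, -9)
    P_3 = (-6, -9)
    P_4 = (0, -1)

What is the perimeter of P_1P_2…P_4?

|P_1P_2| = √((-15)² + (8)²) = √289 = 17
|P_2P_3| = √((-3)² + (0)²) = √9 = 3
|P_3P_4| = √((6)² + (8)²) = √100 = 10
|P_4P_1| = √((12)² + (-16)²) = √400 = 20
Perimeter = 17 + 3 + 10 + 20 = 50.

50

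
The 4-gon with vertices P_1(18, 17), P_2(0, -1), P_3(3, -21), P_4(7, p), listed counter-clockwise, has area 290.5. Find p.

-22

Write out the shoelace sum; only the two edges meeting at P_4 involve p:
2·Area = [(3·p − 7·(-21)) + (7·17 − 18·p)] + -15
       = -15·p + 251 = 581
⇒ p = -22.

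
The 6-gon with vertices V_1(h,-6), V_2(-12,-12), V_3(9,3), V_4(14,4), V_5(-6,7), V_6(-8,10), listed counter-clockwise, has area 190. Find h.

-10

The doubled signed area Σ (x_i y_{i+1} − x_{i+1} y_i) is linear in h.
With h=0 it equals 160; the coefficient of h is -22 (from the two edges through V_1).
So -22·h + 160 = 2·190 = 380 ⇒ h = -10.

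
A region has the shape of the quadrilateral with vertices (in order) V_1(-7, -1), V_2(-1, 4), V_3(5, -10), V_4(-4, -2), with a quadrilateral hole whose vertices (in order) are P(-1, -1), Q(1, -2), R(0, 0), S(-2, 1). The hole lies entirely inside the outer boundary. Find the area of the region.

Outer boundary:
Apply the shoelace (surveyor's) formula: 2A = Σ (x_i·y_{i+1} − x_{i+1}·y_i), indices taken mod 4.
Σ = (-29) + (-10) + (-50) + (-10) = -99
Area = |Σ|/2 = 49.5.
Hole:
P→Q: (-1)(-2) − (1)(-1) = 3
Q→R: (1)(0) − (0)(-2) = 0
R→S: (0)(1) − (-2)(0) = 0
S→P: (-2)(-1) − (-1)(1) = 3
Σ = 6
Area = |Σ|/2 = 3.
Net area = 49.5 − 3 = 46.5.

46.5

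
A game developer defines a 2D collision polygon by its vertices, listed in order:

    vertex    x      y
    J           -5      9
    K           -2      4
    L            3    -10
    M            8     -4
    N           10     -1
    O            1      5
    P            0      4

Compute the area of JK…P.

Apply the surveyor's formula: 2A = Σ (x_i·y_{i+1} − x_{i+1}·y_i), indices taken mod 7.
Σ = (-2) + (8) + (68) + (32) + (51) + (4) + (20) = 181
Area = |Σ|/2 = 90.5.

90.5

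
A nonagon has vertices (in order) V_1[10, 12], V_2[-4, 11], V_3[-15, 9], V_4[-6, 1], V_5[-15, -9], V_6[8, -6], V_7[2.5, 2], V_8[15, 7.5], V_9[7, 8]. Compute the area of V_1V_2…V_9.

Σ = (158) + (129) + (39) + (69) + (162) + (31) + (-11.25) + (67.5) + (4) = 648.25
Area = |Σ|/2 = 324.125.

324.125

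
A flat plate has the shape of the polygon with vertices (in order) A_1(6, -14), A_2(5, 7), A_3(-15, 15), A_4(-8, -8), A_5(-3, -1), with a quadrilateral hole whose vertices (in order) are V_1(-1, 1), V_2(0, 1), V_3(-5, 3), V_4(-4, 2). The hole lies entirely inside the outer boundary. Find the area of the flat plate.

280

Outer boundary:
Apply the surveyor's formula: 2A = Σ (x_i·y_{i+1} − x_{i+1}·y_i), indices taken mod 5.
Σ = (112) + (180) + (240) + (-16) + (48) = 564
Area = |Σ|/2 = 282.
Hole:
Cross-terms: -1, 5, 2, -2  ⇒  Σ = 4
Area = |Σ|/2 = 2.
Net area = 282 − 2 = 280.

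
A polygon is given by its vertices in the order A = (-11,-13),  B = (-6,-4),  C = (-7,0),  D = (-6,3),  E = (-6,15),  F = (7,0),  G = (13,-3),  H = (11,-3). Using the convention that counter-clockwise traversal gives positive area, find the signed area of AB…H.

Σ = (-34) + (-28) + (-21) + (-72) + (-105) + (-21) + (-6) + (-176) = -463
Signed area = Σ/2 = -231.5 (negative ⇒ clockwise traversal).

-231.5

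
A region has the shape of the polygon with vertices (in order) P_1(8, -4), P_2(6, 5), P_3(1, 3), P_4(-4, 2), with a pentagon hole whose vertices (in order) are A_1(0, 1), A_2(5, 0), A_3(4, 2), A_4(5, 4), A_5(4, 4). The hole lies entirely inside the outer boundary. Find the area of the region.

36

Outer boundary:
Σ = (64) + (13) + (14) + (0) = 91
Area = |Σ|/2 = 45.5.
Hole:
Apply the shoelace (surveyor's) formula: 2A = Σ (x_i·y_{i+1} − x_{i+1}·y_i), indices taken mod 5.
Σ = (-5) + (10) + (6) + (4) + (4) = 19
Area = |Σ|/2 = 9.5.
Net area = 45.5 − 9.5 = 36.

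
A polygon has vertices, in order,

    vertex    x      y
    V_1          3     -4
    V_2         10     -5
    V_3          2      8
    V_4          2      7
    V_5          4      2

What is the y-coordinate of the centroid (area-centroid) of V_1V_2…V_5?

-157/201

Apply Gauss's area formula. First the cross-terms c_i = x_i·y_{i+1} − x_{i+1}·y_i:
  25, 90, -2, -24, -22  ⇒  2A = 67, A = 33.5.
Then Σ (y_i + y_{i+1})·c_i = -157, so ȳ = -157 / (6·33.5) = -157/201.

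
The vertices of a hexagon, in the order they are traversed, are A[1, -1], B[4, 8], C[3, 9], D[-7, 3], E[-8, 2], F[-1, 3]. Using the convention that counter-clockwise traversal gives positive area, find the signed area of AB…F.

A→B: (1)(8) − (4)(-1) = 12
B→C: (4)(9) − (3)(8) = 12
C→D: (3)(3) − (-7)(9) = 72
D→E: (-7)(2) − (-8)(3) = 10
E→F: (-8)(3) − (-1)(2) = -22
F→A: (-1)(-1) − (1)(3) = -2
Σ = 82
Signed area = Σ/2 = 41 (positive ⇒ counter-clockwise traversal).

41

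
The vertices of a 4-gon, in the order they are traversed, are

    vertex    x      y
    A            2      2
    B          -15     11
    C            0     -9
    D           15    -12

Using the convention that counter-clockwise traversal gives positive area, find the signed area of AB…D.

188

Apply Gauss's area formula: 2A = Σ (x_i·y_{i+1} − x_{i+1}·y_i), indices taken mod 4.
Σ = (52) + (135) + (135) + (54) = 376
Signed area = Σ/2 = 188 (positive ⇒ counter-clockwise traversal).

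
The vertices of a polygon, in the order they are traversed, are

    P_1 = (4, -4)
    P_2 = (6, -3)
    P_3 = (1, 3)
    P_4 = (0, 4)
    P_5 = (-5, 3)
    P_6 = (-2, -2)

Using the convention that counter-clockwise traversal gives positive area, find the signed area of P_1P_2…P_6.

44.5

Apply Gauss's area formula: 2A = Σ (x_i·y_{i+1} − x_{i+1}·y_i), indices taken mod 6.
Σ = (12) + (21) + (4) + (20) + (16) + (16) = 89
Signed area = Σ/2 = 44.5 (positive ⇒ counter-clockwise traversal).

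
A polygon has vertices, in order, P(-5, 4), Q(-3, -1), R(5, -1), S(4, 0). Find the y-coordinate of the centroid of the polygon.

19/27

Apply the shoelace (surveyor's) formula. First the cross-terms c_i = x_i·y_{i+1} − x_{i+1}·y_i:
  17, 8, 4, 16  ⇒  2A = 45, A = 22.5.
Then Σ (y_i + y_{i+1})·c_i = 95, so ȳ = 95 / (6·22.5) = 19/27.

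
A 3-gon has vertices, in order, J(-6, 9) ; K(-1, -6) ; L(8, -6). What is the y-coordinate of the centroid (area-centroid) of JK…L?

-1

Apply the surveyor's formula. First the cross-terms c_i = x_i·y_{i+1} − x_{i+1}·y_i:
  45, 54, 36  ⇒  2A = 135, A = 67.5.
Then Σ (y_i + y_{i+1})·c_i = -405, so ȳ = -405 / (6·67.5) = -1.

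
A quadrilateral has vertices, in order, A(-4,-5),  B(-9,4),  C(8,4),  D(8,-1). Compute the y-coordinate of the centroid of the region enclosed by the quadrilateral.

Apply the shoelace formula. First the cross-terms c_i = x_i·y_{i+1} − x_{i+1}·y_i:
  -61, -68, -40, -44  ⇒  2A = -213, A = -106.5.
Then Σ (y_i + y_{i+1})·c_i = -339, so ȳ = -339 / (6·(-106.5)) = 113/213.

113/213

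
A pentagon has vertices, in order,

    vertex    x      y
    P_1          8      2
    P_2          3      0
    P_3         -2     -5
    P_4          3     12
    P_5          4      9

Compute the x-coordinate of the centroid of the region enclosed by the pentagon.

67/23

Apply the surveyor's formula. First the cross-terms c_i = x_i·y_{i+1} − x_{i+1}·y_i:
  -6, -15, -9, -21, -64  ⇒  2A = -115, A = -57.5.
Then Σ (x_i + x_{i+1})·c_i = -1005, so x̄ = -1005 / (6·(-57.5)) = 67/23.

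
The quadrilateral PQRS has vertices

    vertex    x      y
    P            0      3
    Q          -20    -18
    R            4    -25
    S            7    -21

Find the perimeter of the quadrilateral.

|PQ| = √((-20)² + (-21)²) = √841 = 29
|QR| = √((24)² + (-7)²) = √625 = 25
|RS| = √((3)² + (4)²) = √25 = 5
|SP| = √((-7)² + (24)²) = √625 = 25
Perimeter = 29 + 25 + 5 + 25 = 84.

84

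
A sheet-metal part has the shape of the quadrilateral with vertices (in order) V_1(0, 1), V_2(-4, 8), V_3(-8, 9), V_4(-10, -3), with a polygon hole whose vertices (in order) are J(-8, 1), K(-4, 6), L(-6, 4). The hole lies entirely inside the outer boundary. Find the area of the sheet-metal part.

67

Outer boundary:
Apply the surveyor's formula: 2A = Σ (x_i·y_{i+1} − x_{i+1}·y_i), indices taken mod 4.
V_1→V_2: (0)(8) − (-4)(1) = 4
V_2→V_3: (-4)(9) − (-8)(8) = 28
V_3→V_4: (-8)(-3) − (-10)(9) = 114
V_4→V_1: (-10)(1) − (0)(-3) = -10
Σ = 136
Area = |Σ|/2 = 68.
Hole:
J→K: (-8)(6) − (-4)(1) = -44
K→L: (-4)(4) − (-6)(6) = 20
L→J: (-6)(1) − (-8)(4) = 26
Σ = 2
Area = |Σ|/2 = 1.
Net area = 68 − 1 = 67.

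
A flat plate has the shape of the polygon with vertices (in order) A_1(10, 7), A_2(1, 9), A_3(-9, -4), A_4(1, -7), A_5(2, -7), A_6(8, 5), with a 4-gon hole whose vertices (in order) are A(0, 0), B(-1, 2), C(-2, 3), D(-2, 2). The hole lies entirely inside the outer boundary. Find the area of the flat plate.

Outer boundary:
Cross-terms: 83, 77, 67, 7, 66, 6  ⇒  Σ = 306
Area = |Σ|/2 = 153.
Hole:
Apply the surveyor's formula: 2A = Σ (x_i·y_{i+1} − x_{i+1}·y_i), indices taken mod 4.
Σ = (0) + (1) + (2) + (0) = 3
Area = |Σ|/2 = 1.5.
Net area = 153 − 1.5 = 151.5.

151.5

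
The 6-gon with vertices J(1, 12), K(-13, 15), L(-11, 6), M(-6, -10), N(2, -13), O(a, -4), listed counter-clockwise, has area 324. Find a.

The doubled signed area Σ (x_i y_{i+1} − x_{i+1} y_i) is linear in a.
With a=0 it equals 498; the coefficient of a is 25 (from the two edges through O).
So 25·a + 498 = 2·324 = 648 ⇒ a = 6.

6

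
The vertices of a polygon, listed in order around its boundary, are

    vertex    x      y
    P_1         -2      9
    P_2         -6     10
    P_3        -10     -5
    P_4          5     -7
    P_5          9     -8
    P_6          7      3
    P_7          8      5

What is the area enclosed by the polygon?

229

Σ = (34) + (130) + (95) + (23) + (83) + (11) + (82) = 458
Area = |Σ|/2 = 229.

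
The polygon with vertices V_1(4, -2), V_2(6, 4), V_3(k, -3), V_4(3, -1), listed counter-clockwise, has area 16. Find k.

-3

The doubled signed area Σ (x_i y_{i+1} − x_{i+1} y_i) is linear in k.
With k=0 it equals 17; the coefficient of k is -5 (from the two edges through V_3).
So -5·k + 17 = 2·16 = 32 ⇒ k = -3.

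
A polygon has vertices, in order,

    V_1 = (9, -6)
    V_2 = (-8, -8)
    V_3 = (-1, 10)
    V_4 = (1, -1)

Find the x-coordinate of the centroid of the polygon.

Apply Gauss's area formula. First the cross-terms c_i = x_i·y_{i+1} − x_{i+1}·y_i:
  -120, -88, -9, 3  ⇒  2A = -214, A = -107.
Then Σ (x_i + x_{i+1})·c_i = 702, so x̄ = 702 / (6·(-107)) = -117/107.

-117/107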